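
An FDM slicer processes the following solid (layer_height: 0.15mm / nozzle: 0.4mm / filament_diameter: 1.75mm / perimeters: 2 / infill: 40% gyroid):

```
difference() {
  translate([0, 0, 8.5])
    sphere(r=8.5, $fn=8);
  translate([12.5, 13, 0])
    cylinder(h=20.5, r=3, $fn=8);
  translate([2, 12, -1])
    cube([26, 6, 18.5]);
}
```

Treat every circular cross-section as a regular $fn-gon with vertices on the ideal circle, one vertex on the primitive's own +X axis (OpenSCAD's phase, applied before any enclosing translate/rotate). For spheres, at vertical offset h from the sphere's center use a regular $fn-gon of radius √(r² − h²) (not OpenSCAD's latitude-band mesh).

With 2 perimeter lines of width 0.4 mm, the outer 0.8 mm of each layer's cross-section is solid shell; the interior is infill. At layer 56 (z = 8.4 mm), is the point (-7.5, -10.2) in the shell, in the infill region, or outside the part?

At z = 8.4 mm: the r=8.5 sphere contributes a regular 8-gon of circumradius √(8.5²−0.1²) = 8.499; the r=3 cylinder at (12.5, 13) gives a regular 8-gon of circumradius 3 (constant along its height); the cube at (2, 12) (footprint 26×6) is included at this height; Taking the first minus the rest: starting from the r=8.5 sphere, the r=3 cylinder at (12.5, 13) misses the remaining region (no effect); the 26×6 cube at (2, 12) misses the remaining region (no effect) — 1 connected region. Overall, the cross-section is a single solid region. The nearest boundary edge runs (-0.00, -8.50)→(-6.01, -6.01); distance from the point to it = 4.44 mm. The point is not inside any of the regions above, so it lies outside the cross-section (4.44 mm from the nearest boundary).

outside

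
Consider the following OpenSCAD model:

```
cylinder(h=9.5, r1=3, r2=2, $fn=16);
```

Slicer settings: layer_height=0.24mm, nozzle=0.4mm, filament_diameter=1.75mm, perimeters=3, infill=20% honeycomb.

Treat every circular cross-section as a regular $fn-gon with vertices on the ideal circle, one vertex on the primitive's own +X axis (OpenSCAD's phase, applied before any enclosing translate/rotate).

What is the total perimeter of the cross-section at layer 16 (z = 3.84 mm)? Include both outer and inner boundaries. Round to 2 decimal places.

At z = 3.84 mm: the cone: at t=0.404 of its height the radius interpolates to r₁+(r₂−r₁)t = 2.596, giving a regular 16-gon of that circumradius (perimeter = 2·16·2.596·sin(180°/16) = 16.21 mm). Overall, the cross-section is a single solid region. Total boundary length (outer) = 16.21 mm.

16.21 mm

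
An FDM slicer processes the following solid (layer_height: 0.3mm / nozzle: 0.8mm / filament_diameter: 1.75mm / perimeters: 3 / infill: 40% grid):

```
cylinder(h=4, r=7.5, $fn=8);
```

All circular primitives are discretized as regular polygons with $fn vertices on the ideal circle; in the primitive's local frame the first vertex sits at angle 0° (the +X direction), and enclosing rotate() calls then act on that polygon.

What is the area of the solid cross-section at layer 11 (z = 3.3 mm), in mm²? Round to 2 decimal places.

At z = 3.3 mm: the r=7.5 cylinder gives a regular 8-gon of circumradius 7.5 (constant along its height) (area = (8/2)·7.500²·sin(360°/8) = 159.10 mm²). Overall, the cross-section is a single solid region. Net area = 159.10 mm².

159.10 mm²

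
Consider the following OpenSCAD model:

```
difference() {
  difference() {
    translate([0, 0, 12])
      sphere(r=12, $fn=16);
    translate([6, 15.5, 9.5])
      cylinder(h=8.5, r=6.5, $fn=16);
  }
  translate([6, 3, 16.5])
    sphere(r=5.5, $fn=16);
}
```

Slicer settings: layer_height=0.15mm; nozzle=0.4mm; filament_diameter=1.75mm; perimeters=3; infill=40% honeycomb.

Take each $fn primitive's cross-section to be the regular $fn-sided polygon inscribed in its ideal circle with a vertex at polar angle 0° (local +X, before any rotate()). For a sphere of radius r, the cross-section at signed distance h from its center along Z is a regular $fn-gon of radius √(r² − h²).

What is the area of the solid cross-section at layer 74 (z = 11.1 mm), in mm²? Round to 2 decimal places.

At z = 11.1 mm: the sphere: section is a regular 16-gon, circumradius = √(r²−h²) = √(12²−0.9²) = 11.966 (area = (16/2)·11.966²·sin(360°/16) = 438.37 mm²); the r=6.5 cylinder at (6, 15.5) gives a regular 16-gon of circumradius 6.5 (constant along its height) (area = (16/2)·6.500²·sin(360°/16) = 129.35 mm²); Subtracting the remaining from the first: starting from the r=12 sphere (438.37 mm²), the r=6.5 cylinder at (6, 15.5) partially overlaps it — only the 7.57 mm² overlap (of its 129.35 mm²) is removed, clipping the outline — area = 430.80 mm²; the r=5.5 sphere at (6, 3) slices to a regular 16-gon of circumradius 1.044 (√(r²−h²) with h=5.4 from center) (area = (16/2)·1.044²·sin(360°/16) = 3.34 mm²); Subtracting the remaining from the first: starting from that combined region (430.80 mm²), the r=5.5 sphere at (6, 3) lies wholly inside it (removes its full 3.34 mm² and its 6.52 mm outline becomes a hole wall) — area = 427.46 mm². Overall, the cross-section is one region with 1 hole. Net area = 427.46 mm².

427.46 mm²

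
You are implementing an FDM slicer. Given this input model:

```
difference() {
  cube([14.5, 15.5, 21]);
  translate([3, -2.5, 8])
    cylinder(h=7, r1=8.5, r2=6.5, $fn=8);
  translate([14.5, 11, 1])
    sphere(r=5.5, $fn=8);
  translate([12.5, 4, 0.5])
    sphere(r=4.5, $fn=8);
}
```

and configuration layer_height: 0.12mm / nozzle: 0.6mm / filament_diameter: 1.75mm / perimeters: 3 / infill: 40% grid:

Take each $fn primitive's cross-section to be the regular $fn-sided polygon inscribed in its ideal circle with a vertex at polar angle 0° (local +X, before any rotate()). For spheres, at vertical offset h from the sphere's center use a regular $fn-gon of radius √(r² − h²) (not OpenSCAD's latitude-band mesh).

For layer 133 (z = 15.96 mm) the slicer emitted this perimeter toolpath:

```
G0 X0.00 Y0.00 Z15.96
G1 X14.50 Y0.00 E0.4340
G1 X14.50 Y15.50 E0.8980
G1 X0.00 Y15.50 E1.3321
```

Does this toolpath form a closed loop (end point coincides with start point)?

no

Start point (G0): (0.00, 0.00). End point (last G1): the path does not return to the start — open.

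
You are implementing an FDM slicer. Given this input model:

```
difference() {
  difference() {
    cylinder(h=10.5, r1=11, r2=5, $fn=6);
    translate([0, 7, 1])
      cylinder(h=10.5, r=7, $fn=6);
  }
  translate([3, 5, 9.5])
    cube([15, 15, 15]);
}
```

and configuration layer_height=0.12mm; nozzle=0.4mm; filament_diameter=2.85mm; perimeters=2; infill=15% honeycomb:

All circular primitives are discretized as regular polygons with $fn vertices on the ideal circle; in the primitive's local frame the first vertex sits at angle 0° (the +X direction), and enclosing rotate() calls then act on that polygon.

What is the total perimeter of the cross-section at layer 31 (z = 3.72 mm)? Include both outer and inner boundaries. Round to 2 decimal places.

55.12 mm

At z = 3.72 mm: the cone: at t=0.354 of its height the radius interpolates to r₁+(r₂−r₁)t = 8.874, giving a regular 6-gon of that circumradius (perimeter = 2·6·8.874·sin(180°/6) = 53.25 mm); the r=7 cylinder at (0, 7) contributes a regular 6-gon of circumradius 7 (perimeter = 2·6·7.000·sin(180°/6) = 42.00 mm); Taking the first minus the rest: starting from the cone, the r=7 cylinder at (0, 7) partially overlaps it — only the 65.94 mm² overlap (of its 127.31 mm²) is removed, clipping the outline — boundary = 55.12 mm; the cube at (3, 5) does not reach this height (z outside [9.5, 24.5]); Subtracting the remaining from the first: none of the subtracted shapes is present at this height, so that combined region is unchanged — boundary = 55.12 mm. Overall, the cross-section is a single solid region. Total boundary length (outer) = 55.12 mm.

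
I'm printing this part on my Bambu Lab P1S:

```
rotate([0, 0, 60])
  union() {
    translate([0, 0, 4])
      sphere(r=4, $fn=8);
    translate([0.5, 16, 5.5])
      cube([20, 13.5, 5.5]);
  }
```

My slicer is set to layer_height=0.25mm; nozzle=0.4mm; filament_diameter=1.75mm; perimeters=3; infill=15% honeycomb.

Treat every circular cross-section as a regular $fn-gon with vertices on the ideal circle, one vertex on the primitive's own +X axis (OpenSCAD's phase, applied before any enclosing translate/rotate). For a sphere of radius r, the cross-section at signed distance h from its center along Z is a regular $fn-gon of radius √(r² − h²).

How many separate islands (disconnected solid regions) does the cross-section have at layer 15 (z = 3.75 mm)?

At z = 3.75 mm: the r=4 sphere slices to a regular 8-gon of circumradius 3.992 (√(r²−h²) with h=0.25 from center); the cube at (0.5, 16) does not reach this height (z outside [5.5, 11]); Combining (union): only the r=4 sphere is present, so the union is just that shape — 1 connected region; (rotated 60° about Z; rotation is an isometry so areas/perimeters/island counts are preserved). Overall, the cross-section is a single solid region. Island count = 1.

1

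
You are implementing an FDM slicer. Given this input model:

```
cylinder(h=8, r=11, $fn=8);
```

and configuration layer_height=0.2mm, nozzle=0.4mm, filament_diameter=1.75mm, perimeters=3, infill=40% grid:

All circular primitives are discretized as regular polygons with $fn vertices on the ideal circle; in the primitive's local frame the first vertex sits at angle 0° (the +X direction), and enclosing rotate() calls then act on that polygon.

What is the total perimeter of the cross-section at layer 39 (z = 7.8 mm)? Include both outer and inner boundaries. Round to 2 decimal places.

At z = 7.8 mm: the r=11 cylinder gives a regular 8-gon of circumradius 11 (constant along its height) (perimeter = 2·8·11.000·sin(180°/8) = 67.35 mm). Overall, the cross-section is a single solid region. Total boundary length (outer) = 67.35 mm.

67.35 mm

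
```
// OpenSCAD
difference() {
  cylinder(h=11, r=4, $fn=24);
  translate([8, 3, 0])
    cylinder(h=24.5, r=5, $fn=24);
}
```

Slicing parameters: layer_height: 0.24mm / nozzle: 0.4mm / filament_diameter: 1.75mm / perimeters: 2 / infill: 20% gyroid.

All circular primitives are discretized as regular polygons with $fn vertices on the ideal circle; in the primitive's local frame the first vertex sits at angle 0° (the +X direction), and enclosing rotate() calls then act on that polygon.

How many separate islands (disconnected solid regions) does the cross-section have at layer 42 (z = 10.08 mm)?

1

At z = 10.08 mm: the r=4 cylinder contributes a regular 24-gon of circumradius 4; the cylinder at (8, 3): section is a regular 24-gon, circumradius r=5; After the difference (first − rest): starting from the r=4 cylinder, the r=5 cylinder at (8, 3) partially overlaps it — only the 0.71 mm² overlap (of its 77.65 mm²) is removed, clipping the outline — 1 connected region. Overall, the cross-section is a single solid region. Island count = 1.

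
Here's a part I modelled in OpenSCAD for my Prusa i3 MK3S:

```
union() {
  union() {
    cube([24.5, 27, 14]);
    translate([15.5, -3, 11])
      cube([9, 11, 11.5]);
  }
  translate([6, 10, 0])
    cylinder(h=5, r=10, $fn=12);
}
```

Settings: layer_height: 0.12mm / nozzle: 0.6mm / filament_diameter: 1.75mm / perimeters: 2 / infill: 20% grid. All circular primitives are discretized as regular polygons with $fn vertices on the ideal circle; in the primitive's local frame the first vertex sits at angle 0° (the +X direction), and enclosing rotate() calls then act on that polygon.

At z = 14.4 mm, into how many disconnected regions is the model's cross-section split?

1

At z = 14.4 mm: the cube is not intersected at this z (z outside [0, 14]); the cube at (15.5, -3) (footprint 9×11) is included at this height; Combining (union): only the 9×11 cube at (15.5, -3) is present, so the union is just that shape — 1 connected region; the cylinder at (6, 10) is not intersected at this z (z outside [0, 5]); Combining (union): only that combined region is present, so the union is just that shape — 1 connected region. The result has 1 disconnected region.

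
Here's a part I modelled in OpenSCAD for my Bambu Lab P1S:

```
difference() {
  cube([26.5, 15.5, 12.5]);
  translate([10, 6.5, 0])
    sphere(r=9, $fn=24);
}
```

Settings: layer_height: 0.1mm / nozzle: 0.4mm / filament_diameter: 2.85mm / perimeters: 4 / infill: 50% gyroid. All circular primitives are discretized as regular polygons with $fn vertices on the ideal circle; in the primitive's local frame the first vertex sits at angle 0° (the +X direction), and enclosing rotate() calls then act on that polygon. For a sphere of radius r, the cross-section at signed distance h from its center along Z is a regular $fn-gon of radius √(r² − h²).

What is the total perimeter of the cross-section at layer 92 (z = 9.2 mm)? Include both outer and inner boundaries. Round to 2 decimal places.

At z = 9.2 mm: the cube is present — its section is the full 26.5×15.5 rectangle (perimeter 84.00 mm); the sphere at (10, 6.5) does not reach this height (|z−center|=9.200 > r=9); Taking the first minus the rest: none of the subtracted shapes is present at this height, so the 26.5×15.5 cube is unchanged — boundary = 84.00 mm. Overall, the cross-section is a single solid region. Total boundary length (outer) = 84.00 mm.

84.00 mm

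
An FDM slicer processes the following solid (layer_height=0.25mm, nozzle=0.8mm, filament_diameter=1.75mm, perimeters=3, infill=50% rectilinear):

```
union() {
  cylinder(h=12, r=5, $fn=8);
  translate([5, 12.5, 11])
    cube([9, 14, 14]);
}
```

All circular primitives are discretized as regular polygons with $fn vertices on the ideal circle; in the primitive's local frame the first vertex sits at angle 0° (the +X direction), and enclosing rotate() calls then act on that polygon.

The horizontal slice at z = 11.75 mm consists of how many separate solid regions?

At z = 11.75 mm: the r=5 cylinder contributes a regular 8-gon of circumradius 5; the 9×14 cube at (5, 12.5) contributes its full rectangle; Merging all regions: the 2 present regions are separate (no shared area or edge), so areas and boundary lengths simply add and each stays a separate island — 2 connected regions. The result has 2 disconnected regions.

2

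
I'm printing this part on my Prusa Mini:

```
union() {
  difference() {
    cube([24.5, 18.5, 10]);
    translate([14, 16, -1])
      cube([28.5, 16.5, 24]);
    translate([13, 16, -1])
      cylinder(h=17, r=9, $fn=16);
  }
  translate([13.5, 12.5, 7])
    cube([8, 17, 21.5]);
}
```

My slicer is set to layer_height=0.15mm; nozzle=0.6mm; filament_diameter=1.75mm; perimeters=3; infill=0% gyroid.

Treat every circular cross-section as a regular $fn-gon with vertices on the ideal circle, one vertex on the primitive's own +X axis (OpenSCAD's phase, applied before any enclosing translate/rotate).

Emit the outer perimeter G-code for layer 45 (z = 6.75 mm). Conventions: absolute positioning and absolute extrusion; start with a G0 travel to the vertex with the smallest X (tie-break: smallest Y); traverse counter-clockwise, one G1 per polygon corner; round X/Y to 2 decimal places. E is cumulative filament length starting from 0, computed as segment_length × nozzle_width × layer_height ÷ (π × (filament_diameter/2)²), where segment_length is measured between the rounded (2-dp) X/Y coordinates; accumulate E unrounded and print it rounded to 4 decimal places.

G0 X0.00 Y0.00 Z6.75
G1 X24.50 Y0.00 E0.9167
G1 X24.50 Y16.00 E1.5154
G1 X22.00 Y16.00 E1.6090
G1 X21.31 Y12.56 E1.7402
G1 X19.36 Y9.64 E1.8716
G1 X16.44 Y7.69 E2.0030
G1 X13.00 Y7.00 E2.1343
G1 X9.56 Y7.69 E2.2656
G1 X6.64 Y9.64 E2.3969
G1 X4.69 Y12.56 E2.5283
G1 X4.00 Y16.00 E2.6596
G1 X4.50 Y18.50 E2.7550
G1 X0.00 Y18.50 E2.9234
G1 X0.00 Y0.00 E3.6156

At z = 6.75 mm: the cube (footprint 24.5×18.5) is included at this height; the cube at (14, 16) is present — its section is the full 28.5×16.5 rectangle; the r=9 cylinder at (13, 16) gives a regular 16-gon of circumradius 9 (constant along its height); After the difference (first − rest): starting from the 24.5×18.5 cube, the 28.5×16.5 cube at (14, 16) partially overlaps it — only the 26.25 mm² overlap (of its 470.25 mm²) is removed, clipping the outline; the r=9 cylinder at (13, 16) partially overlaps it — only the 148.37 mm² overlap (of its 247.98 mm²) is removed, clipping the outline — 1 connected region; the cube at (13.5, 12.5) is absent (z outside [7, 28.5]); Merging all regions: only that combined region is present, so the union is just that shape — 1 connected region. The outline is a single polygon with 14 vertices. Extrusion per mm of travel: 0.6 × 0.15 / (π × 0.875²) = 0.037418. Accumulating E over each segment gives final E = 3.6156.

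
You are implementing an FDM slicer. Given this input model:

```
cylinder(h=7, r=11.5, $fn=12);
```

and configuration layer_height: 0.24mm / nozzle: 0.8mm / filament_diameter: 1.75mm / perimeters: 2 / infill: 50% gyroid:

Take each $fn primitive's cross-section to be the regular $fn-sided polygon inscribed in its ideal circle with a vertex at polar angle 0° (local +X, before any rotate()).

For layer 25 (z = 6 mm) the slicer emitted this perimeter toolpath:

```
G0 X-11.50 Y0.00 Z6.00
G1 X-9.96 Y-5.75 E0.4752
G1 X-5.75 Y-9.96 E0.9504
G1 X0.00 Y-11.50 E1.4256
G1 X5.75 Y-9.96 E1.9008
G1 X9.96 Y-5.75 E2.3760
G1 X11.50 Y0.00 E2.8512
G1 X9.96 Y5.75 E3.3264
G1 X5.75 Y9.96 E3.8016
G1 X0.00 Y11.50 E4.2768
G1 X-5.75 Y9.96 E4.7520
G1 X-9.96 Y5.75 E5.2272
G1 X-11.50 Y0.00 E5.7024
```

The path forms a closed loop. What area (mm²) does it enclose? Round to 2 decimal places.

Apply the shoelace formula to the sequence of (X, Y) vertices; enclosed area = 396.78 mm².

396.78 mm²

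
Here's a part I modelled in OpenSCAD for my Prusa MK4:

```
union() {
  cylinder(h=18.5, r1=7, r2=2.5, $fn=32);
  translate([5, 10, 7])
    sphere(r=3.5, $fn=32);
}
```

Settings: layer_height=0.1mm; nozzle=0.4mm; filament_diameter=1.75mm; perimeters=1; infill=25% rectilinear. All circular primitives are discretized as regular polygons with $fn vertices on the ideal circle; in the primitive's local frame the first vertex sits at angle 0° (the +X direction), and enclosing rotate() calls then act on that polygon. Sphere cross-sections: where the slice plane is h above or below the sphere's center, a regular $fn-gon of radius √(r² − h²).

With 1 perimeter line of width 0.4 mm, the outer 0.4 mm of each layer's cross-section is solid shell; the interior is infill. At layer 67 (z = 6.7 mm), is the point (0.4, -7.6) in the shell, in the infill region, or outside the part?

outside

At z = 6.7 mm: the cone: at t=0.362 of its height the radius interpolates to r₁+(r₂−r₁)t = 5.370, giving a regular 32-gon of that circumradius; the r=3.5 sphere at (5, 10) slices to a regular 32-gon of circumradius 3.487 (√(r²−h²) with h=0.3 from center); Taking the union: the 2 present regions are separate (no shared area or edge), so areas and boundary lengths simply add and each stays a separate island — 2 connected regions. Overall, the cross-section has 2 separate islands. The nearest boundary edge runs (1.05, -5.27)→(-0.00, -5.37); distance from the point to it = 2.26 mm. The point is not inside any of the regions above, so it lies outside the cross-section (2.26 mm from the nearest boundary).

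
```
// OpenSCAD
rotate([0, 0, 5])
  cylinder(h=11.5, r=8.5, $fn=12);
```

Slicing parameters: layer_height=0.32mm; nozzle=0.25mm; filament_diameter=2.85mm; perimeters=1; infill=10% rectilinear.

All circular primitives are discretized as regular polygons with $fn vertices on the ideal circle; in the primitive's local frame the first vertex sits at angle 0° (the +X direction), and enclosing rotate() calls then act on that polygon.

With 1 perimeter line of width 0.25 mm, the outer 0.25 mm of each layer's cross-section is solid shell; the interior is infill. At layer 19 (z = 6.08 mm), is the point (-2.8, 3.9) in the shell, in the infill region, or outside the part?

At z = 6.08 mm: the cylinder: section is a regular 12-gon, circumradius r=8.5; (whole slice rotated 5° about Z — lengths, areas and connectivity unchanged). Overall, the cross-section is a single solid region. Undo the 5° rotation: the query point maps to (-2.449, 4.129) in the un-rotated model frame. The nearest boundary edge runs (-4.25, 7.36)→(-7.36, 4.25); distance from the point to it = 3.56 mm. The point is inside the cross-section and 3.56 mm from the nearest boundary — more than the 0.25 mm shell width (1 × 0.25), so it's in the infill interior.

infill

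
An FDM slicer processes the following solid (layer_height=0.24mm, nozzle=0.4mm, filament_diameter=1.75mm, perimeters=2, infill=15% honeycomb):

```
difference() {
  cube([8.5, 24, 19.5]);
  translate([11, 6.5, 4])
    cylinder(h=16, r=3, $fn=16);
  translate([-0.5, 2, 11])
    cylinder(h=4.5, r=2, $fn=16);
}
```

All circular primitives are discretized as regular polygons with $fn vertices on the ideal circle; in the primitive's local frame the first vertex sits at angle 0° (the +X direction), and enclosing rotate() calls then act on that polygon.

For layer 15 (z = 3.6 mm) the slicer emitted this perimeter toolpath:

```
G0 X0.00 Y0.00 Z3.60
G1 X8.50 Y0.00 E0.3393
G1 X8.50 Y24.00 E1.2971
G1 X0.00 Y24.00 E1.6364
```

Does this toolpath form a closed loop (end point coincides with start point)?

Start point (G0): (0.00, 0.00). End point (last G1): the path does not return to the start — open.

no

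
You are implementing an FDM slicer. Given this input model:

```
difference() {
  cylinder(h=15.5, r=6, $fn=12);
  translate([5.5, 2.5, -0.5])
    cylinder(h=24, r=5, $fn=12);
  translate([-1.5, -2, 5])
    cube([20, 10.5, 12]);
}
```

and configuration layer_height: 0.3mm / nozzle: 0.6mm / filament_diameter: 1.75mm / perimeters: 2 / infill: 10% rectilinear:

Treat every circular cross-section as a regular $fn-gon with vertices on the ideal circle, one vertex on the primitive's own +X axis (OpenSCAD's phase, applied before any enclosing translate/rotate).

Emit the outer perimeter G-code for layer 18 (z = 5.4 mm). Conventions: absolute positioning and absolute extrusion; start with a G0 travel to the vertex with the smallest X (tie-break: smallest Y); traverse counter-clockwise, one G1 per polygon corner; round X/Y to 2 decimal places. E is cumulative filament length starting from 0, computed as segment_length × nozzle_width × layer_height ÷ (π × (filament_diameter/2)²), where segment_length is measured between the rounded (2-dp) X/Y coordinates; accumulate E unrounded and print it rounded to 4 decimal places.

At z = 5.4 mm: the cylinder: section is a regular 12-gon, circumradius r=6; the r=5 cylinder at (5.5, 2.5) gives a regular 12-gon of circumradius 5 (constant along its height); the cube at (-1.5, -2) is present — its section is the full 20×10.5 rectangle; After the difference (first − rest): starting from the r=6 cylinder, the r=5 cylinder at (5.5, 2.5) partially overlaps it — only the 29.16 mm² overlap (of its 75.00 mm²) is removed, clipping the outline; the 20×10.5 cube at (-1.5, -2) partially overlaps it — only the 21.42 mm² overlap (of its 210.00 mm²) is removed, clipping the outline — 1 connected region. The outline is a single polygon with 12 vertices. Extrusion per mm of travel: 0.6 × 0.3 / (π × 0.875²) = 0.074835. Accumulating E over each segment gives final E = 2.8710.

G0 X-6.00 Y0.00 Z5.40
G1 X-5.20 Y-3.00 E0.2324
G1 X-3.00 Y-5.20 E0.4652
G1 X0.00 Y-6.00 E0.6975
G1 X3.00 Y-5.20 E0.9299
G1 X5.20 Y-3.00 E1.1627
G1 X5.34 Y-2.46 E1.2045
G1 X3.63 Y-2.00 E1.3370
G1 X-1.50 Y-2.00 E1.7209
G1 X-1.50 Y5.60 E2.2896
G1 X-3.00 Y5.20 E2.4058
G1 X-5.20 Y3.00 E2.6386
G1 X-6.00 Y0.00 E2.8710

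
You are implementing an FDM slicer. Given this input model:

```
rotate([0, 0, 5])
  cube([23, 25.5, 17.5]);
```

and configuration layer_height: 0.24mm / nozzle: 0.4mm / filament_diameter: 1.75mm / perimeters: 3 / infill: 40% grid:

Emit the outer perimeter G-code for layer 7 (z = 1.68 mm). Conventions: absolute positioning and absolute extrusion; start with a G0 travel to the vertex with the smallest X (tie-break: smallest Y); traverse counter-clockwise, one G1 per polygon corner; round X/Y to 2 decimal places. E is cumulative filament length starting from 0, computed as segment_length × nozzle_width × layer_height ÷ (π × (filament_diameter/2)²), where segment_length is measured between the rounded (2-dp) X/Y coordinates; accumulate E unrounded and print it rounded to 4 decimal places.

At z = 1.68 mm: the cube is present — its section is the full 23×25.5 rectangle; (rotated 5° about Z; rotation is an isometry so areas/perimeters/island counts are preserved). The outline is a single polygon with 4 vertices. Extrusion per mm of travel: 0.4 × 0.24 / (π × 0.875²) = 0.039912. Accumulating E over each segment gives final E = 3.8714.

G0 X-2.22 Y25.40 Z1.68
G1 X0.00 Y0.00 E1.0176
G1 X22.91 Y2.00 E1.9355
G1 X20.69 Y27.41 E2.9535
G1 X-2.22 Y25.40 E3.8714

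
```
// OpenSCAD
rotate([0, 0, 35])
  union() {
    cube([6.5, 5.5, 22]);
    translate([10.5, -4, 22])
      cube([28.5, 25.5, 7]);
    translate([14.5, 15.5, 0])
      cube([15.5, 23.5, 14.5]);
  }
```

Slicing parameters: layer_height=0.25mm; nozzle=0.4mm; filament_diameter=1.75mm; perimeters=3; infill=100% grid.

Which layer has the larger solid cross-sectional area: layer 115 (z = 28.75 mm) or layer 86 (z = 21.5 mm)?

Layer 115 (z = 28.75): the cube is absent (z outside [0, 22]); the cube at (10.5, -4) is present — its section is the full 28.5×25.5 rectangle (area 726.75 mm²); the cube at (14.5, 15.5) is not intersected at this z (z outside [0, 14.5]); Combining (union): only the 28.5×25.5 cube at (10.5, -4) is present, so the union is just that shape — area = 726.75 mm²; (rotated 35° about Z; rotation is an isometry so areas/perimeters/island counts are preserved). So its area = 726.75 mm². Layer 86 (z = 21.5): the 6.5×5.5 cube contributes its full rectangle (area 35.75 mm²); the cube at (10.5, -4) is absent (z outside [22, 29]); the cube at (14.5, 15.5) is absent (z outside [0, 14.5]); Taking the union: only the 6.5×5.5 cube is present, so the union is just that shape — area = 35.75 mm²; (rotated 35° about Z; rotation is an isometry so areas/perimeters/island counts are preserved). So its area = 35.75 mm². Layer 115 is larger (726.75 vs 35.75 mm²).

layer 115 (z = 28.75 mm)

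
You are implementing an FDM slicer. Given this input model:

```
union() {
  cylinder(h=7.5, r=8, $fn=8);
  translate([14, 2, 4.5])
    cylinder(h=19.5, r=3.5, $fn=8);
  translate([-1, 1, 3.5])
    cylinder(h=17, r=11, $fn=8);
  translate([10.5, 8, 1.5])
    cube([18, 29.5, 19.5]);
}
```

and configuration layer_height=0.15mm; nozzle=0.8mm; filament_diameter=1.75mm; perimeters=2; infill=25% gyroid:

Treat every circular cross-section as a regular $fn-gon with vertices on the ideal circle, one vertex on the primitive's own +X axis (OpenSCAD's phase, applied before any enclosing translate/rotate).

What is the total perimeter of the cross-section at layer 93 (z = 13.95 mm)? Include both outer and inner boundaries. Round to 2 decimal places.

At z = 13.95 mm: the cylinder does not reach this height (z outside [0, 7.5]); the r=3.5 cylinder at (14, 2) gives a regular 8-gon of circumradius 3.5 (constant along its height) (perimeter = 2·8·3.500·sin(180°/8) = 21.43 mm); the r=11 cylinder at (-1, 1) contributes a regular 8-gon of circumradius 11 (perimeter = 2·8·11.000·sin(180°/8) = 67.35 mm); the cube at (10.5, 8) is present — its section is the full 18×29.5 rectangle (perimeter 95.00 mm); Merging all regions: the 3 present regions are separate (no shared area or edge), so areas and boundary lengths simply add and each stays a separate island — boundary = 183.78 mm. Overall, the cross-section has 3 separate islands. Total boundary length (outer) = 183.78 mm.

183.78 mm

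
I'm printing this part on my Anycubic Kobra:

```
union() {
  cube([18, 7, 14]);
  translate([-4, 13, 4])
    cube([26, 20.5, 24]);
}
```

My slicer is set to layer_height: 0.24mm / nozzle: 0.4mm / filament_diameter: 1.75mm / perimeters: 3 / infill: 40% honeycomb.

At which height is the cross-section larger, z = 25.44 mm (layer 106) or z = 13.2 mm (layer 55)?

Layer 106 (z = 25.44): the cube is not intersected at this z (z outside [0, 14]); the cube at (-4, 13) (footprint 26×20.5) is included at this height (area 533.00 mm²); Combining (union): only the 26×20.5 cube at (-4, 13) is present, so the union is just that shape — area = 533.00 mm². So its area = 533.00 mm². Layer 55 (z = 13.2): the cube is present — its section is the full 18×7 rectangle (area 126.00 mm²); the cube at (-4, 13) is present — its section is the full 26×20.5 rectangle (area 533.00 mm²); Merging all regions: the 2 present regions are separate (no shared area or edge), so areas and boundary lengths simply add and each stays a separate island — area = 659.00 mm². So its area = 659.00 mm². Layer 55 is larger (659.00 vs 533.00 mm²).

layer 55 (z = 13.2 mm)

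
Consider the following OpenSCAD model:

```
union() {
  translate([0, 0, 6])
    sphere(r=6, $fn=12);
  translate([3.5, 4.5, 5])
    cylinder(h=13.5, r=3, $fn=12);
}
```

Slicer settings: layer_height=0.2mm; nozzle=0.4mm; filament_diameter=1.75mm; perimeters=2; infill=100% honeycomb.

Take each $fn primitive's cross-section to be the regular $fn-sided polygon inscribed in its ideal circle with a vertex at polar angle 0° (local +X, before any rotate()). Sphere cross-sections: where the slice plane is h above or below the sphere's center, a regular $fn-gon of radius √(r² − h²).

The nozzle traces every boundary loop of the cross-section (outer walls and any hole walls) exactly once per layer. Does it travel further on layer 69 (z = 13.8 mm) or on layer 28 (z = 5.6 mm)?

layer 28 (z = 5.6 mm)

Layer 69 (z = 13.8): the sphere does not reach this height (|z−center|=7.800 > r=6); the cylinder at (3.5, 4.5): section is a regular 12-gon, circumradius r=3 (perimeter = 2·12·3.000·sin(180°/12) = 18.63 mm); Combining (union): only the r=3 cylinder at (3.5, 4.5) is present, so the union is just that shape — boundary = 18.63 mm. So its perimeter = 18.63 mm. Layer 28 (z = 5.6): the r=6 sphere slices to a regular 12-gon of circumradius 5.987 (√(r²−h²) with h=0.4 from center) (perimeter = 2·12·5.987·sin(180°/12) = 37.19 mm); the r=3 cylinder at (3.5, 4.5) gives a regular 12-gon of circumradius 3 (constant along its height) (perimeter = 2·12·3.000·sin(180°/12) = 18.63 mm); Merging all regions: the regions partially overlap (shared area 12.91 mm²), so the edge portions inside another operand are dropped and the merged outline is re-measured after clipping — boundary = 41.70 mm. So its perimeter = 41.70 mm. Layer 28 is larger (41.70 vs 18.63 mm).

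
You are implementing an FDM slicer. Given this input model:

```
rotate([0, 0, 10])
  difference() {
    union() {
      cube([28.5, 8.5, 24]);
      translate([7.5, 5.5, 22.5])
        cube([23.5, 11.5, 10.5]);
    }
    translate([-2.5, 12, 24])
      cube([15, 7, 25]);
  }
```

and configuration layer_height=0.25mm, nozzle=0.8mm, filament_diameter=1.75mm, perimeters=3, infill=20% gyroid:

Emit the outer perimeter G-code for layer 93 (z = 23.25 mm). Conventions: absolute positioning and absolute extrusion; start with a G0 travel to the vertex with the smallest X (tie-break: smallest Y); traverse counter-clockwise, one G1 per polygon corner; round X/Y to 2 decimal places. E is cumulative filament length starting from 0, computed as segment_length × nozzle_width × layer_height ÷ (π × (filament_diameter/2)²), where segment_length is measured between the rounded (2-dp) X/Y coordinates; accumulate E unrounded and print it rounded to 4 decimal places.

G0 X-1.48 Y8.37 Z23.25
G1 X0.00 Y0.00 E0.7068
G1 X28.07 Y4.95 E3.0768
G1 X27.11 Y10.37 E3.5345
G1 X29.57 Y10.80 E3.7421
G1 X27.58 Y22.12 E4.6978
G1 X4.43 Y18.04 E6.6524
G1 X5.91 Y9.67 E7.3592
G1 X-1.48 Y8.37 E7.9831

At z = 23.25 mm: the 28.5×8.5 cube contributes its full rectangle; the 23.5×11.5 cube at (7.5, 5.5) contributes its full rectangle; Taking the union: the regions partially overlap (shared area 63.00 mm²), so overlapping operands fuse into one piece — 1 connected region; the cube at (-2.5, 12) is not intersected at this z (z outside [24, 49]); After the difference (first − rest): none of the subtracted shapes is present at this height, so that combined region is unchanged — 1 connected region; (rotated 10° about Z; rotation is an isometry so areas/perimeters/island counts are preserved). The outline is a single polygon with 8 vertices. Extrusion per mm of travel: 0.8 × 0.25 / (π × 0.875²) = 0.083150. Accumulating E over each segment gives final E = 7.9831.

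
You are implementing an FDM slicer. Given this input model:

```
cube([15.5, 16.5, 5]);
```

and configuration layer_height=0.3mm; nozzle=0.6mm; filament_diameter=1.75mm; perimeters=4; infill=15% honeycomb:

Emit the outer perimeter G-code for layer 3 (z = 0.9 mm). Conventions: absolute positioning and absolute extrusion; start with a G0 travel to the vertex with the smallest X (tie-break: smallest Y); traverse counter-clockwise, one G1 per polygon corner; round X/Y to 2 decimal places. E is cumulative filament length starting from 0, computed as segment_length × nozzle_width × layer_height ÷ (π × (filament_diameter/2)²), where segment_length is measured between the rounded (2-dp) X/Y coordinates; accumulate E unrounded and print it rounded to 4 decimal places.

At z = 0.9 mm: the cube is present — its section is the full 15.5×16.5 rectangle. The outline is a single polygon with 4 vertices. Extrusion per mm of travel: 0.6 × 0.3 / (π × 0.875²) = 0.074835. Accumulating E over each segment gives final E = 4.7895.

G0 X0.00 Y0.00 Z0.90
G1 X15.50 Y0.00 E1.1599
G1 X15.50 Y16.50 E2.3947
G1 X0.00 Y16.50 E3.5547
G1 X0.00 Y0.00 E4.7895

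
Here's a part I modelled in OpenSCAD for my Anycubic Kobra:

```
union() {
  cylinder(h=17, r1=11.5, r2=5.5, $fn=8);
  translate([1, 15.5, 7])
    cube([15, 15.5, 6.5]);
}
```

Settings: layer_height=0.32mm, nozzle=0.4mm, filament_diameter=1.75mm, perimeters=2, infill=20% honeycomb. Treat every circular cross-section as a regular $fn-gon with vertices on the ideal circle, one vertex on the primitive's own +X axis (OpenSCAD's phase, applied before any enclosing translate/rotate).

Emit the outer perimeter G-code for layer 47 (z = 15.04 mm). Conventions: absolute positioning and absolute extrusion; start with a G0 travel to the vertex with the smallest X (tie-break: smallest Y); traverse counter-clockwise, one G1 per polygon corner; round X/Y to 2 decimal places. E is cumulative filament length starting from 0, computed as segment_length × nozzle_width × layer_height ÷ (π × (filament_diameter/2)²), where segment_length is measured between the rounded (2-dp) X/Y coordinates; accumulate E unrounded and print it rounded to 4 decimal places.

At z = 15.04 mm: the cone: at t=0.885 of its height the radius interpolates to r₁+(r₂−r₁)t = 6.192, giving a regular 8-gon of that circumradius; the cube at (1, 15.5) is not intersected at this z (z outside [7, 13.5]); Taking the union: only the cone is present, so the union is just that shape — 1 connected region. The outline is a single polygon with 8 vertices. Extrusion per mm of travel: 0.4 × 0.32 / (π × 0.875²) = 0.053216. Accumulating E over each segment gives final E = 2.0176.

G0 X-6.19 Y0.00 Z15.04
G1 X-4.38 Y-4.38 E0.2522
G1 X0.00 Y-6.19 E0.5044
G1 X4.38 Y-4.38 E0.7566
G1 X6.19 Y0.00 E1.0088
G1 X4.38 Y4.38 E1.2610
G1 X0.00 Y6.19 E1.5132
G1 X-4.38 Y4.38 E1.7654
G1 X-6.19 Y0.00 E2.0176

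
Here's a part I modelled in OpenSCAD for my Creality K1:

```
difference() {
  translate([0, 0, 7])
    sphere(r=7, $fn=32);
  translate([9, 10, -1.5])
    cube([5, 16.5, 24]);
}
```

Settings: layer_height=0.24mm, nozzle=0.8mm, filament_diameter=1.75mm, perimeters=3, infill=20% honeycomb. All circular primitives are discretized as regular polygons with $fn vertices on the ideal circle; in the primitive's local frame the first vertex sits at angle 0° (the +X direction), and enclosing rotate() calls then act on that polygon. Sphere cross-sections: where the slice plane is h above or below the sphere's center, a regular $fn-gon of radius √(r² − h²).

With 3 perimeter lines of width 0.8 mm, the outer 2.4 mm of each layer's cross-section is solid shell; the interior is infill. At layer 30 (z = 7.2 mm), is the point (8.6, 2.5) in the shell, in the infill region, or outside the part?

At z = 7.2 mm: the sphere: section is a regular 32-gon, circumradius = √(r²−h²) = √(7²−0.2²) = 6.997; the cube at (9, 10) (footprint 5×16.5) is included at this height; Taking the first minus the rest: starting from the r=7 sphere, the 5×16.5 cube at (9, 10) misses the remaining region (no effect) — 1 connected region. Overall, the cross-section is a single solid region. The nearest boundary edge runs (6.46, 2.68)→(6.86, 1.37); distance from the point to it = 1.99 mm. The point is not inside any of the regions above, so it lies outside the cross-section (1.99 mm from the nearest boundary).

outside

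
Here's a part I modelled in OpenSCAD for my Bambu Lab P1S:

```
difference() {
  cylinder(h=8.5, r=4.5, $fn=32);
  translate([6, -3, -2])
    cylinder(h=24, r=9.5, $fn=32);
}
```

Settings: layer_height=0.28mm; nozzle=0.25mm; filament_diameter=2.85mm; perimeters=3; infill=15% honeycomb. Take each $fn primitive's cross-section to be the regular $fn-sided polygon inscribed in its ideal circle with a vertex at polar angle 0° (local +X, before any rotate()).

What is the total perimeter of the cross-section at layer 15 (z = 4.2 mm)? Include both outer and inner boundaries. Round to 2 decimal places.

18.79 mm

At z = 4.2 mm: the r=4.5 cylinder gives a regular 32-gon of circumradius 4.5 (constant along its height) (perimeter = 2·32·4.500·sin(180°/32) = 28.23 mm); the r=9.5 cylinder at (6, -3) gives a regular 32-gon of circumradius 9.5 (constant along its height) (perimeter = 2·32·9.500·sin(180°/32) = 59.59 mm); Subtracting the remaining from the first: starting from the r=4.5 cylinder, the r=9.5 cylinder at (6, -3) partially overlaps it — only the 52.68 mm² overlap (of its 281.71 mm²) is removed, clipping the outline — boundary = 18.79 mm. Overall, the cross-section is a single solid region. Total boundary length (outer) = 18.79 mm.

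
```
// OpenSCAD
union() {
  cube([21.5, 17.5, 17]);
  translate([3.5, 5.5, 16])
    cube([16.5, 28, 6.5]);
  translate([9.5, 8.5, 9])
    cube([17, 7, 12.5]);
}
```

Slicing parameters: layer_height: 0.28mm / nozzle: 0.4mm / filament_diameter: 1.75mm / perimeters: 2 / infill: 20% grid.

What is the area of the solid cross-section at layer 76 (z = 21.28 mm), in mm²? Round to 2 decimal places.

At z = 21.28 mm: the cube does not reach this height (z outside [0, 17]); the cube at (3.5, 5.5) is present — its section is the full 16.5×28 rectangle (area 462.00 mm²); the cube at (9.5, 8.5) is present — its section is the full 17×7 rectangle (area 119.00 mm²); Taking the union: the regions partially overlap — summed areas 581.00 mm² minus the doubly-counted overlap 73.50 mm² gives 507.50 mm² — area = 507.50 mm². Overall, the cross-section is a single solid region. Net area = 507.50 mm².

507.50 mm²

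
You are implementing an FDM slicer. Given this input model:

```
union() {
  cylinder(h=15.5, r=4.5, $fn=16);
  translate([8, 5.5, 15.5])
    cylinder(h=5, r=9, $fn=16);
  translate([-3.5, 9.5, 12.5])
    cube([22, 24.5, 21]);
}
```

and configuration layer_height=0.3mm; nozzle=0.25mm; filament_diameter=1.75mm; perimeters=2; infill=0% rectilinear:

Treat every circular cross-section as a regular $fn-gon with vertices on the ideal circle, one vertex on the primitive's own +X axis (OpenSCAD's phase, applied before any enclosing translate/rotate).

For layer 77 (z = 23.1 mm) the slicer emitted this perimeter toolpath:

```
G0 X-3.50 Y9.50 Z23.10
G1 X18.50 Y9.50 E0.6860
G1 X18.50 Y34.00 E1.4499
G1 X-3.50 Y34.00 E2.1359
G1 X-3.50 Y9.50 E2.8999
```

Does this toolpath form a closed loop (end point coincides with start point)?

Start point (G0): (-3.50, 9.50). End point (last G1): the path returns to the start — closed.

yes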